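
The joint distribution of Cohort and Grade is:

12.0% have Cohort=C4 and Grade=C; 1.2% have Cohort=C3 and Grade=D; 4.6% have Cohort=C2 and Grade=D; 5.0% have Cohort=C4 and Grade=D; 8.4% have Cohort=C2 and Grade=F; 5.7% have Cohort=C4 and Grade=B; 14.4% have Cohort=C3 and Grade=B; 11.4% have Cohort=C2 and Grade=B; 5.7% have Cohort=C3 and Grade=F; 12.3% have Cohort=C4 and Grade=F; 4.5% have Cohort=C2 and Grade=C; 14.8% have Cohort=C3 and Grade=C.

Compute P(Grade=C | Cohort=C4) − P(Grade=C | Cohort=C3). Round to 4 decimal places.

-0.0671

P(Cohort=C4) = 0.057 + 0.120 + 0.050 + 0.123 = 0.350; P(Grade=C | Cohort=C4) = 0.120/0.350 = 0.34286.
P(Cohort=C3) = 0.144 + 0.148 + 0.012 + 0.057 = 0.361; P(Grade=C | Cohort=C3) = 0.148/0.361 = 0.40997.
Difference = -0.0671.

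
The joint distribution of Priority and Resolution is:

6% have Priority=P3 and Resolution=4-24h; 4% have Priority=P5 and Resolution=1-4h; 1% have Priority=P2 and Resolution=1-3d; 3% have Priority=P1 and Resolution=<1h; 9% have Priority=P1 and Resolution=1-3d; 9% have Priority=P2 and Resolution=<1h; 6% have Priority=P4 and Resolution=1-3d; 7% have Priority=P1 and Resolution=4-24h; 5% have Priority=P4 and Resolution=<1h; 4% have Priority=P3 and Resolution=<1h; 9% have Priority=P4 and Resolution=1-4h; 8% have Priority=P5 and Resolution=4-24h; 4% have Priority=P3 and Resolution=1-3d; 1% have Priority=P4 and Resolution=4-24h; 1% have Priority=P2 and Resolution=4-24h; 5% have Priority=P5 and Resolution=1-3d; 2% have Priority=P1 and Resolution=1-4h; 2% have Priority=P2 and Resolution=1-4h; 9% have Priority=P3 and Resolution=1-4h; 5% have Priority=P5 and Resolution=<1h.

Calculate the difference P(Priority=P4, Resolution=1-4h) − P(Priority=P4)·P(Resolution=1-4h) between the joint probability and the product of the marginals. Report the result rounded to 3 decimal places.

P(Priority=P4) = 0.05 + 0.09 + 0.01 + 0.06 = 0.21.
P(Resolution=1-4h) = 0.02 + 0.02 + 0.09 + 0.09 + 0.04 = 0.26.
P(Priority=P4, Resolution=1-4h) − P(Priority=P4)P(Resolution=1-4h) = 0.09 − 0.21×0.26 = 0.035.

0.035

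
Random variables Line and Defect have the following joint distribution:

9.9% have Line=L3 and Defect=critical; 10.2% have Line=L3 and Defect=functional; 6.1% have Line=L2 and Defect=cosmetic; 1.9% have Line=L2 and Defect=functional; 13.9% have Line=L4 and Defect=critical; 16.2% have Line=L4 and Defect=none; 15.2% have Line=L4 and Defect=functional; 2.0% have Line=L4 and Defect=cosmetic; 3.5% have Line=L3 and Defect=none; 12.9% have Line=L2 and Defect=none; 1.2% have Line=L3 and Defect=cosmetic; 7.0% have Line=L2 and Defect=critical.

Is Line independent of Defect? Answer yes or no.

P(Line=L2) = 0.279 and P(Defect=functional) = 0.273, so their product is 0.07617, but P(Line=L2, Defect=functional) = 0.019. Since these differ, Line and Defect are not independent.

no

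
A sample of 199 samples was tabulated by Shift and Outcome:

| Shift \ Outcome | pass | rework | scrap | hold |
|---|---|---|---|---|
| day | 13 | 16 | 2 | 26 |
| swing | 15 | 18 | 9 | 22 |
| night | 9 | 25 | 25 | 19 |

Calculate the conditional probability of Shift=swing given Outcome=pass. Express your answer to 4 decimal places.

Total with Outcome=pass: 13 + 15 + 9 = 37.
P(Shift=swing | Outcome=pass) = 15/37 = 0.4054.

0.4054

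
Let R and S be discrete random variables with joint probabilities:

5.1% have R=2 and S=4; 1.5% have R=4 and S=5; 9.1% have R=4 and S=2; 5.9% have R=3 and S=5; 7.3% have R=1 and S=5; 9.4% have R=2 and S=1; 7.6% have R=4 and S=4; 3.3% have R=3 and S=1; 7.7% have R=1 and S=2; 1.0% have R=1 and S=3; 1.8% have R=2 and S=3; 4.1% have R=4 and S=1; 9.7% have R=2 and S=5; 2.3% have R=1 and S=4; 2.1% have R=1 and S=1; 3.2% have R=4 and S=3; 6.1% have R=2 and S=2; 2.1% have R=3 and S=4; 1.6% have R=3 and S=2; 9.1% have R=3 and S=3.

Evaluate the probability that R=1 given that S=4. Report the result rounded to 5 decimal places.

0.13450

P(S=4) = 0.023 + 0.051 + 0.021 + 0.076 = 0.171.
P(R=1 | S=4) = 0.023/0.171 = 0.13450.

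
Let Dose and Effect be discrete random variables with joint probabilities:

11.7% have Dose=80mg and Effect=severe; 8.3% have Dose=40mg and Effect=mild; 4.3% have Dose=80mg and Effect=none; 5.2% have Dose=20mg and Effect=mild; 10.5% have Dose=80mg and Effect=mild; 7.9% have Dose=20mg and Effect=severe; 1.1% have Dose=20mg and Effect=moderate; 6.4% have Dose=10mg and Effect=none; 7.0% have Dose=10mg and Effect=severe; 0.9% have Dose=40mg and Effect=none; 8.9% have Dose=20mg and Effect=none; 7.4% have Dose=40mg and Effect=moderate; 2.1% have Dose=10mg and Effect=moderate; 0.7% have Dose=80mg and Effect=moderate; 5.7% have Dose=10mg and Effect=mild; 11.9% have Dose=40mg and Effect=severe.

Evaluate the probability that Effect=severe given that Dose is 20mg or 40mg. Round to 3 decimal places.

P(Dose=20mg) = 0.089 + 0.052 + 0.011 + 0.079 = 0.231.
P(Dose=40mg) = 0.009 + 0.083 + 0.074 + 0.119 = 0.285.
P(Dose ∈ {20mg, 40mg}) = 0.231 + 0.285 = 0.516; P(Effect=severe, Dose ∈ {20mg, 40mg}) = 0.079 + 0.119 = 0.198.
P(Effect=severe | Dose ∈ {20mg, 40mg}) = 0.198/0.516 = 0.384.

0.384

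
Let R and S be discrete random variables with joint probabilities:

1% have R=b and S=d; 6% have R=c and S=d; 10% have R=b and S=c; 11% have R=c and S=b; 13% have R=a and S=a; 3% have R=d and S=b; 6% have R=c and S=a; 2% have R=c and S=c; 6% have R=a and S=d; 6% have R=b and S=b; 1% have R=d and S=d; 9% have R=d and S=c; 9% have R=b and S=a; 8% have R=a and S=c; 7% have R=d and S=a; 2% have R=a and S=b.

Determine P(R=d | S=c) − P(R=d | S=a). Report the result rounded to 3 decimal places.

P(S=c) = 0.08 + 0.10 + 0.02 + 0.09 = 0.29; P(R=d | S=c) = 0.09/0.29 = 0.3103.
P(S=a) = 0.13 + 0.09 + 0.06 + 0.07 = 0.35; P(R=d | S=a) = 0.07/0.35 = 0.2000.
Difference = 0.110.

0.110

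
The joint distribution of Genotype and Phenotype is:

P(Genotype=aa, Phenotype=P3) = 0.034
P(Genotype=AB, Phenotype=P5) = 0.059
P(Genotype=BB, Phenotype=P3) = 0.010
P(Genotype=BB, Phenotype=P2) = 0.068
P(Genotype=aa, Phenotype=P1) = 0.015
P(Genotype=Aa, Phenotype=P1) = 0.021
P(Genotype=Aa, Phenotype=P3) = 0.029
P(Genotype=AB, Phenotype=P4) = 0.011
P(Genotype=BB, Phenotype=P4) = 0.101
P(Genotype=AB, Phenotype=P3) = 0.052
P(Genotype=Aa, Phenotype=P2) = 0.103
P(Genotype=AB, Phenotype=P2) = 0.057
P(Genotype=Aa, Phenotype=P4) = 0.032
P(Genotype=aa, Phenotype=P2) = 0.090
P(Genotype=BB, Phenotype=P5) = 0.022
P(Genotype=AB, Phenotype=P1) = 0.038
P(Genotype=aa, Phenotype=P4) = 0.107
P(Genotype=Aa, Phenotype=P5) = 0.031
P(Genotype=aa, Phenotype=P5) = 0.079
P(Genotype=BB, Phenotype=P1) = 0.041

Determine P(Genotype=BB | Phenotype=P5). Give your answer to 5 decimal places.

P(Phenotype=P5) = 0.031 + 0.079 + 0.059 + 0.022 = 0.191.
P(Genotype=BB | Phenotype=P5) = 0.022/0.191 = 0.11518.

0.11518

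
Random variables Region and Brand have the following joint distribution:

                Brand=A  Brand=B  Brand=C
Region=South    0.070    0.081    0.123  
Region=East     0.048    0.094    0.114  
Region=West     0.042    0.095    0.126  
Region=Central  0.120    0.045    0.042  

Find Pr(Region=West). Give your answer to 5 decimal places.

P(Region=West) = 0.042 + 0.095 + 0.126 = 0.263.

0.26300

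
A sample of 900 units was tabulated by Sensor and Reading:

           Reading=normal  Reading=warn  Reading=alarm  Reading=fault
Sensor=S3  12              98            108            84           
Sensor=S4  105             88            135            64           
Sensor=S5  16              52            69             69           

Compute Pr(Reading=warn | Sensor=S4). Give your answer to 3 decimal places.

Total with Sensor=S4: 105 + 88 + 135 + 64 = 392.
P(Reading=warn | Sensor=S4) = 88/392 = 0.224.

0.224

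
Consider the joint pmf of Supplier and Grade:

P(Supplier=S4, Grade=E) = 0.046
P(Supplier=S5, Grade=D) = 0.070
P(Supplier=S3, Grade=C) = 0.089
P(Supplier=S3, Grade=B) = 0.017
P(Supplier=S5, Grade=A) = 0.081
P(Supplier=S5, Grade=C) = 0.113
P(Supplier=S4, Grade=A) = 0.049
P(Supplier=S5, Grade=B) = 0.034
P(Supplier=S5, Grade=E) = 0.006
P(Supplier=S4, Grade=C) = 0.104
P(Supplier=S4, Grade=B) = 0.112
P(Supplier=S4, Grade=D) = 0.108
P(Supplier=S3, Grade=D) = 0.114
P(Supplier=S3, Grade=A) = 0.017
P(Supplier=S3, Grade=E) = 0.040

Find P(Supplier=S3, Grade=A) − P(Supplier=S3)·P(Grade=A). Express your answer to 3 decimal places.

P(Supplier=S3) = 0.017 + 0.017 + 0.089 + 0.114 + 0.040 = 0.277.
P(Grade=A) = 0.017 + 0.049 + 0.081 = 0.147.
P(Supplier=S3, Grade=A) − P(Supplier=S3)P(Grade=A) = 0.017 − 0.277×0.147 = -0.024.

-0.024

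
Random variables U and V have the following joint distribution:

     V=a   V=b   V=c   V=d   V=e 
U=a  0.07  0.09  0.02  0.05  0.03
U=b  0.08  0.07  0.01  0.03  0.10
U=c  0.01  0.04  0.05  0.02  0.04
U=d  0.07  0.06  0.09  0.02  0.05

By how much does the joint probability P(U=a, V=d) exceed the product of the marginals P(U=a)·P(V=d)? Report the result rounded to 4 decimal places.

0.0188

P(U=a) = 0.07 + 0.09 + 0.02 + 0.05 + 0.03 = 0.26.
P(V=d) = 0.05 + 0.03 + 0.02 + 0.02 = 0.12.
P(U=a, V=d) − P(U=a)P(V=d) = 0.05 − 0.26×0.12 = 0.0188.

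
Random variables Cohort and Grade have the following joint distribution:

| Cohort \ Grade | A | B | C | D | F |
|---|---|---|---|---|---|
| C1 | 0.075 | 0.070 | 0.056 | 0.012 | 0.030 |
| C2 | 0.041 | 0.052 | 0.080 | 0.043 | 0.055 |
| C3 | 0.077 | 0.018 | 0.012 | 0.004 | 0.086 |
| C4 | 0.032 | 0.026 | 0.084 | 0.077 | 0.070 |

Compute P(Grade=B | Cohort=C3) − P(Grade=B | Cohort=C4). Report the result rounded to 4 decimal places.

P(Cohort=C3) = 0.077 + 0.018 + 0.012 + 0.004 + 0.086 = 0.197; P(Grade=B | Cohort=C3) = 0.018/0.197 = 0.09137.
P(Cohort=C4) = 0.032 + 0.026 + 0.084 + 0.077 + 0.070 = 0.289; P(Grade=B | Cohort=C4) = 0.026/0.289 = 0.08997.
Difference = 0.0014.

0.0014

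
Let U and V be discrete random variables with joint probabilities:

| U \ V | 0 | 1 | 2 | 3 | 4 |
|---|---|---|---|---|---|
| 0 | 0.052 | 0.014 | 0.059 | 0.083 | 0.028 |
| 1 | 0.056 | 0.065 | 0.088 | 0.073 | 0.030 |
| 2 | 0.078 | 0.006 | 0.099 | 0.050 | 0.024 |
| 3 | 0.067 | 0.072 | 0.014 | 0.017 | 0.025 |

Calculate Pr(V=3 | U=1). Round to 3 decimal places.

0.234

P(U=1) = 0.056 + 0.065 + 0.088 + 0.073 + 0.030 = 0.312.
P(V=3 | U=1) = 0.073/0.312 = 0.234.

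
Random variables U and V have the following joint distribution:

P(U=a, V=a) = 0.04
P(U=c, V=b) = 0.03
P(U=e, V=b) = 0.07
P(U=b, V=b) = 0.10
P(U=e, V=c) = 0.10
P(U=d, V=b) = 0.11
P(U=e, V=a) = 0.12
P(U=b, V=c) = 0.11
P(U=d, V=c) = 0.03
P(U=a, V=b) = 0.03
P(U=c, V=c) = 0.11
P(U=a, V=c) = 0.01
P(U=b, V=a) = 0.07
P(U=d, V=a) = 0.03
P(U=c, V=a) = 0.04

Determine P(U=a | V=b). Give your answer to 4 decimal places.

P(V=b) = 0.03 + 0.10 + 0.03 + 0.11 + 0.07 = 0.34.
P(U=a | V=b) = 0.03/0.34 = 0.0882.

0.0882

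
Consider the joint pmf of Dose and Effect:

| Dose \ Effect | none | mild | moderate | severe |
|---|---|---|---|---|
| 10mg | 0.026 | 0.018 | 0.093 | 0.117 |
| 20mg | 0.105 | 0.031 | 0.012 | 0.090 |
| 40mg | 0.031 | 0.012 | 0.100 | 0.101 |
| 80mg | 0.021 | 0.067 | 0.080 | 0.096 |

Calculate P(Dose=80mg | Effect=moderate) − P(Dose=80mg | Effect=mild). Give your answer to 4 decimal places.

P(Effect=moderate) = 0.093 + 0.012 + 0.100 + 0.080 = 0.285; P(Dose=80mg | Effect=moderate) = 0.080/0.285 = 0.28070.
P(Effect=mild) = 0.018 + 0.031 + 0.012 + 0.067 = 0.128; P(Dose=80mg | Effect=mild) = 0.067/0.128 = 0.52344.
Difference = -0.2427.

-0.2427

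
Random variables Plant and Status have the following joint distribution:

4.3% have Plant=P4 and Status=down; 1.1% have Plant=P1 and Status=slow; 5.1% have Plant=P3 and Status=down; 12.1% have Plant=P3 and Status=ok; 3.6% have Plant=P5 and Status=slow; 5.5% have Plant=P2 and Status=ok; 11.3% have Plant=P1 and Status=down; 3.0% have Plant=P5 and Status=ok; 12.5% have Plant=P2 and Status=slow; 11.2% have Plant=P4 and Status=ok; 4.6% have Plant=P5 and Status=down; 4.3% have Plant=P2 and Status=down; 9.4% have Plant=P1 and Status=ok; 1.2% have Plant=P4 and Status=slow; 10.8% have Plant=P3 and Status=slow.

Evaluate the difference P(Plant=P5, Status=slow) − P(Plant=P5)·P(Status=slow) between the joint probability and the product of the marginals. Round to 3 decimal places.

0.003

P(Plant=P5) = 0.030 + 0.036 + 0.046 = 0.112.
P(Status=slow) = 0.011 + 0.125 + 0.108 + 0.012 + 0.036 = 0.292.
P(Plant=P5, Status=slow) − P(Plant=P5)P(Status=slow) = 0.036 − 0.112×0.292 = 0.003.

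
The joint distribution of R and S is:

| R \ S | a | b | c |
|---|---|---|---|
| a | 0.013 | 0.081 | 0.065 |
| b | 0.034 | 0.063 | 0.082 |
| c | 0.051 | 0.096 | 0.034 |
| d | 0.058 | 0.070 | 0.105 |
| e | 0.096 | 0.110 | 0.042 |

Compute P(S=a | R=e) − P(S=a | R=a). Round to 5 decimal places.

0.30534

P(R=e) = 0.096 + 0.110 + 0.042 = 0.248; P(S=a | R=e) = 0.096/0.248 = 0.387097.
P(R=a) = 0.013 + 0.081 + 0.065 = 0.159; P(S=a | R=a) = 0.013/0.159 = 0.081761.
Difference = 0.30534.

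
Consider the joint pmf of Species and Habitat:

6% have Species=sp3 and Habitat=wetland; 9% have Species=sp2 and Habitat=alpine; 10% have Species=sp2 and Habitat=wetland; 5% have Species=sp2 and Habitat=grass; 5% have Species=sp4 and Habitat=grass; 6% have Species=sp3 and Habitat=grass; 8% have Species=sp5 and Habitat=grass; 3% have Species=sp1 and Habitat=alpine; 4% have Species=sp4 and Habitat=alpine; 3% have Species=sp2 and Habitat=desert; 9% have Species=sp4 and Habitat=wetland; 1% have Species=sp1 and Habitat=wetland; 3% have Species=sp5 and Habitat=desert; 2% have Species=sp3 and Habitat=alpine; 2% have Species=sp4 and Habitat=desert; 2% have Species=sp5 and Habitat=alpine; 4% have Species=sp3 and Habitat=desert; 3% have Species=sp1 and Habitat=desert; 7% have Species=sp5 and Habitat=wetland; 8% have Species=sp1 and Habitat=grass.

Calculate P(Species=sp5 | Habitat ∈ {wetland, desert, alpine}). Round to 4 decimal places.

0.1765

P(Habitat=wetland) = 0.01 + 0.10 + 0.06 + 0.09 + 0.07 = 0.33.
P(Habitat=desert) = 0.03 + 0.03 + 0.04 + 0.02 + 0.03 = 0.15.
P(Habitat=alpine) = 0.03 + 0.09 + 0.02 + 0.04 + 0.02 = 0.20.
P(Habitat ∈ {wetland, desert, alpine}) = 0.33 + 0.15 + 0.20 = 0.68; P(Species=sp5, Habitat ∈ {wetland, desert, alpine}) = 0.07 + 0.03 + 0.02 = 0.12.
P(Species=sp5 | Habitat ∈ {wetland, desert, alpine}) = 0.12/0.68 = 0.1765.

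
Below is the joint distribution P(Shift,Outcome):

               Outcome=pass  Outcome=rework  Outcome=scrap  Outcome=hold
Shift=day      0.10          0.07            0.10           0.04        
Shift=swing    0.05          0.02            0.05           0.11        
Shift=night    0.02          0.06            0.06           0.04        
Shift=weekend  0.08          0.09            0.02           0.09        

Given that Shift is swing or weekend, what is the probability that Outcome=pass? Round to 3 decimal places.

P(Shift=swing) = 0.05 + 0.02 + 0.05 + 0.11 = 0.23.
P(Shift=weekend) = 0.08 + 0.09 + 0.02 + 0.09 = 0.28.
P(Shift ∈ {swing, weekend}) = 0.23 + 0.28 = 0.51; P(Outcome=pass, Shift ∈ {swing, weekend}) = 0.05 + 0.08 = 0.13.
P(Outcome=pass | Shift ∈ {swing, weekend}) = 0.13/0.51 = 0.255.

0.255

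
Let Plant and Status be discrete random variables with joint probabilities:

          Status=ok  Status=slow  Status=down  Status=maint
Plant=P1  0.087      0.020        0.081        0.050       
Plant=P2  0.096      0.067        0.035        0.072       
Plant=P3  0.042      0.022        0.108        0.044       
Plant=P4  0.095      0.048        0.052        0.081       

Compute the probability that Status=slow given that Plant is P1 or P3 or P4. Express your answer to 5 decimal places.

0.12329

P(Plant=P1) = 0.087 + 0.020 + 0.081 + 0.050 = 0.238.
P(Plant=P3) = 0.042 + 0.022 + 0.108 + 0.044 = 0.216.
P(Plant=P4) = 0.095 + 0.048 + 0.052 + 0.081 = 0.276.
P(Plant ∈ {P1, P3, P4}) = 0.238 + 0.216 + 0.276 = 0.730; P(Status=slow, Plant ∈ {P1, P3, P4}) = 0.020 + 0.022 + 0.048 = 0.090.
P(Status=slow | Plant ∈ {P1, P3, P4}) = 0.090/0.730 = 0.12329.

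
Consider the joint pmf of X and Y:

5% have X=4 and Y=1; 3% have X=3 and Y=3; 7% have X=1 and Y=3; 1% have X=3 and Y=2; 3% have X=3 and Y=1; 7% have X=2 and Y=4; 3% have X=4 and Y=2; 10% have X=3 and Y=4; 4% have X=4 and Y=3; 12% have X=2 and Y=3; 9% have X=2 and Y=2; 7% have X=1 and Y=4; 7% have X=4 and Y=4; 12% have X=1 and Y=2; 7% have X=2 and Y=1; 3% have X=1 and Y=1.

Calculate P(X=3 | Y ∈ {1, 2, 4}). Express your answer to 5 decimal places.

0.18919

P(Y=1) = 0.03 + 0.07 + 0.03 + 0.05 = 0.18.
P(Y=2) = 0.12 + 0.09 + 0.01 + 0.03 = 0.25.
P(Y=4) = 0.07 + 0.07 + 0.10 + 0.07 = 0.31.
P(Y ∈ {1, 2, 4}) = 0.18 + 0.25 + 0.31 = 0.74; P(X=3, Y ∈ {1, 2, 4}) = 0.03 + 0.01 + 0.10 = 0.14.
P(X=3 | Y ∈ {1, 2, 4}) = 0.14/0.74 = 0.18919.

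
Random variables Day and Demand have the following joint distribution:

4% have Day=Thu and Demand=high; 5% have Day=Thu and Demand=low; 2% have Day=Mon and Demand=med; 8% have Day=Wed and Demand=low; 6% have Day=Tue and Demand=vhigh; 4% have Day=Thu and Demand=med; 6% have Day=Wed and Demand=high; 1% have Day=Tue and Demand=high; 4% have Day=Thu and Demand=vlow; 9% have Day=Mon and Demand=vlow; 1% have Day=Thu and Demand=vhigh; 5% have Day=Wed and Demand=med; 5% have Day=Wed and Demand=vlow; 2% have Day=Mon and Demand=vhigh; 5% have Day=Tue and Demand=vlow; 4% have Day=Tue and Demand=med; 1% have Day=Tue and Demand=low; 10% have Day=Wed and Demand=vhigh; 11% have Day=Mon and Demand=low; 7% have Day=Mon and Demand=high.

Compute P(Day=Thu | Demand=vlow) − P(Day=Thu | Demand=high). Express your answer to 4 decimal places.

-0.0483

P(Demand=vlow) = 0.09 + 0.05 + 0.05 + 0.04 = 0.23; P(Day=Thu | Demand=vlow) = 0.04/0.23 = 0.17391.
P(Demand=high) = 0.07 + 0.01 + 0.06 + 0.04 = 0.18; P(Day=Thu | Demand=high) = 0.04/0.18 = 0.22222.
Difference = -0.0483.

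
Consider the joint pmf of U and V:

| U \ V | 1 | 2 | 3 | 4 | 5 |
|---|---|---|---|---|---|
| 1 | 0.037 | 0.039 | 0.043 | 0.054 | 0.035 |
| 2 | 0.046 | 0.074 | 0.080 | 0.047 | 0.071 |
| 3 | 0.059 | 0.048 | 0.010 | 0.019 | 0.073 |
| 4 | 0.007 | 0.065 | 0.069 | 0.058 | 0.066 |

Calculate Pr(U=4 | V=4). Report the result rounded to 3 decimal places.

P(V=4) = 0.054 + 0.047 + 0.019 + 0.058 = 0.178.
P(U=4 | V=4) = 0.058/0.178 = 0.326.

0.326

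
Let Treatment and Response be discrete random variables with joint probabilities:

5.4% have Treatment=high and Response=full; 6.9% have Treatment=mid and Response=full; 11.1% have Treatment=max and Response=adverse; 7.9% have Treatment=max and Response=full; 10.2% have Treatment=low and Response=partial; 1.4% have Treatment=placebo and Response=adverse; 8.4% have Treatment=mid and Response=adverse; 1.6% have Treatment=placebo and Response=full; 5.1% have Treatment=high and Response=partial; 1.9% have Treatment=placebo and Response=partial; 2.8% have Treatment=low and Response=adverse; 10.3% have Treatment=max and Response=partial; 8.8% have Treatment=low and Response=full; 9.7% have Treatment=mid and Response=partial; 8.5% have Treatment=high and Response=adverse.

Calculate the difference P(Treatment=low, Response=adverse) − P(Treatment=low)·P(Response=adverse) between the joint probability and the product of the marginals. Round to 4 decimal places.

P(Treatment=low) = 0.102 + 0.088 + 0.028 = 0.218.
P(Response=adverse) = 0.014 + 0.028 + 0.084 + 0.085 + 0.111 = 0.322.
P(Treatment=low, Response=adverse) − P(Treatment=low)P(Response=adverse) = 0.028 − 0.218×0.322 = -0.0422.

-0.0422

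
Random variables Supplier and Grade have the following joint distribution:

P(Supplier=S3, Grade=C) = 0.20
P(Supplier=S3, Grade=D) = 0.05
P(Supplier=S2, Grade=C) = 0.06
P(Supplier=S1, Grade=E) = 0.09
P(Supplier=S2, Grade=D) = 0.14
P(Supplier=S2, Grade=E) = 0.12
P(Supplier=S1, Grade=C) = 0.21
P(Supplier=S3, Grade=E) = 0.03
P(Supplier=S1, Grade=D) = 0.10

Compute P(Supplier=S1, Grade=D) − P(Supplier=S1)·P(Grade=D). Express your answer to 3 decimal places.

P(Supplier=S1) = 0.21 + 0.10 + 0.09 = 0.40.
P(Grade=D) = 0.10 + 0.14 + 0.05 = 0.29.
P(Supplier=S1, Grade=D) − P(Supplier=S1)P(Grade=D) = 0.10 − 0.40×0.29 = -0.016.

-0.016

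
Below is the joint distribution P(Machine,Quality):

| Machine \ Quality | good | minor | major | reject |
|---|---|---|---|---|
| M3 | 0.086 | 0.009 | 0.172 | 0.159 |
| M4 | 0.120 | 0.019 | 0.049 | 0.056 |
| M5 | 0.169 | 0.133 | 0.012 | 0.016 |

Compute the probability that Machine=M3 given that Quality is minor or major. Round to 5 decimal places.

0.45939

P(Quality=minor) = 0.009 + 0.019 + 0.133 = 0.161.
P(Quality=major) = 0.172 + 0.049 + 0.012 = 0.233.
P(Quality ∈ {minor, major}) = 0.161 + 0.233 = 0.394; P(Machine=M3, Quality ∈ {minor, major}) = 0.009 + 0.172 = 0.181.
P(Machine=M3 | Quality ∈ {minor, major}) = 0.181/0.394 = 0.45939.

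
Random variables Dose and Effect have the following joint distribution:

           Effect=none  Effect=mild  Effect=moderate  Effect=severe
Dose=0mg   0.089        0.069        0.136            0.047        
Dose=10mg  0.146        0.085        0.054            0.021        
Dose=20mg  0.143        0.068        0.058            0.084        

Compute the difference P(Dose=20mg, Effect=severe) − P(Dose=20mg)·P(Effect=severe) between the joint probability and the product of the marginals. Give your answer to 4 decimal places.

0.0303

P(Dose=20mg) = 0.143 + 0.068 + 0.058 + 0.084 = 0.353.
P(Effect=severe) = 0.047 + 0.021 + 0.084 = 0.152.
P(Dose=20mg, Effect=severe) − P(Dose=20mg)P(Effect=severe) = 0.084 − 0.353×0.152 = 0.0303.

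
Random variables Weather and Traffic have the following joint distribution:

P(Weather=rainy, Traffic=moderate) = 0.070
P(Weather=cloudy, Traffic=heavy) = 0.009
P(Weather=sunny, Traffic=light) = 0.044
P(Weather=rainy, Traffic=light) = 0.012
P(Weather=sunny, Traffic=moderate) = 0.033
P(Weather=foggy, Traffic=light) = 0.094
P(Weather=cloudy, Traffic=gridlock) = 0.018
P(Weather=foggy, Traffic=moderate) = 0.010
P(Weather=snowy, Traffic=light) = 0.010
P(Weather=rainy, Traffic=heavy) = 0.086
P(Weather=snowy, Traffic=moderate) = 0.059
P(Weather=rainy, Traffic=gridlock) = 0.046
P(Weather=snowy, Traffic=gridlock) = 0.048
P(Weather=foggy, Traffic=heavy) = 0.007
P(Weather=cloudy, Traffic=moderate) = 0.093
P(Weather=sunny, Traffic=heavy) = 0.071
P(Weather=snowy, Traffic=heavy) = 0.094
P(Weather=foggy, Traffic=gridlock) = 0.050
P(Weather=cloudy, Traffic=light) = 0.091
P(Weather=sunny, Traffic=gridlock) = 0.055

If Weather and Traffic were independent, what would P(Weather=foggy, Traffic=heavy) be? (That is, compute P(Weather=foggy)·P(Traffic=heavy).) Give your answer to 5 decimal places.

P(Weather=foggy) = 0.094 + 0.010 + 0.007 + 0.050 = 0.161.
P(Traffic=heavy) = 0.071 + 0.009 + 0.086 + 0.094 + 0.007 = 0.267.
Product: 0.161 × 0.267 = 0.04299.

0.04299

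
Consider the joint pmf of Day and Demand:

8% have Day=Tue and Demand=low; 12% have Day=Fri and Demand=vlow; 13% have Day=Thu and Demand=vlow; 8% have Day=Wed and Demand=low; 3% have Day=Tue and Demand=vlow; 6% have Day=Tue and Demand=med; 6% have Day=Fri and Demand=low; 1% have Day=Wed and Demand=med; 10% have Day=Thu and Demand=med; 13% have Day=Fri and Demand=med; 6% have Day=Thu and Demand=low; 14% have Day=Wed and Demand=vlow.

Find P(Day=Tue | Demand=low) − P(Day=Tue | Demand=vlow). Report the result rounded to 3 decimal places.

0.214

P(Demand=low) = 0.08 + 0.08 + 0.06 + 0.06 = 0.28; P(Day=Tue | Demand=low) = 0.08/0.28 = 0.2857.
P(Demand=vlow) = 0.03 + 0.14 + 0.13 + 0.12 = 0.42; P(Day=Tue | Demand=vlow) = 0.03/0.42 = 0.0714.
Difference = 0.214.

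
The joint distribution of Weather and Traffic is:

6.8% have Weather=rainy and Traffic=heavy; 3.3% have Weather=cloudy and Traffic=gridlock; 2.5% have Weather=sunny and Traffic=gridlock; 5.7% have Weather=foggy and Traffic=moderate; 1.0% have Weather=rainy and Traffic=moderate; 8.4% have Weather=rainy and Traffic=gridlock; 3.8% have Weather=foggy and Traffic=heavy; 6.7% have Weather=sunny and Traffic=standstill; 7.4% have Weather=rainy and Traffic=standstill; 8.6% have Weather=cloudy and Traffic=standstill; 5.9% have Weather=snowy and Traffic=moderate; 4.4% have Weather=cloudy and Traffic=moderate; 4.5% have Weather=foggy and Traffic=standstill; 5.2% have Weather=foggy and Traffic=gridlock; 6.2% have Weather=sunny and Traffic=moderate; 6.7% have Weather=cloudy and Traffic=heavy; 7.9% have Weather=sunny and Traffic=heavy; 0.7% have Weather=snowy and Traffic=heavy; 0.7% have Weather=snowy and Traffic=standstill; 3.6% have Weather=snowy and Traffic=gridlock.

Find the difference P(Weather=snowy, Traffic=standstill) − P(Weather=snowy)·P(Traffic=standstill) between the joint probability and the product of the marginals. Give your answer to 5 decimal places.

P(Weather=snowy) = 0.059 + 0.007 + 0.036 + 0.007 = 0.109.
P(Traffic=standstill) = 0.067 + 0.086 + 0.074 + 0.007 + 0.045 = 0.279.
P(Weather=snowy, Traffic=standstill) − P(Weather=snowy)P(Traffic=standstill) = 0.007 − 0.109×0.279 = -0.02341.

-0.02341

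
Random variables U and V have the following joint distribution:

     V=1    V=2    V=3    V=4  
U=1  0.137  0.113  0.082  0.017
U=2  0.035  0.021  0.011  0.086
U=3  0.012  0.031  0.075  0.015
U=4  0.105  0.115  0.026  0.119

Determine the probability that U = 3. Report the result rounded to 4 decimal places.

0.1330

P(U=3) = 0.012 + 0.031 + 0.075 + 0.015 = 0.133.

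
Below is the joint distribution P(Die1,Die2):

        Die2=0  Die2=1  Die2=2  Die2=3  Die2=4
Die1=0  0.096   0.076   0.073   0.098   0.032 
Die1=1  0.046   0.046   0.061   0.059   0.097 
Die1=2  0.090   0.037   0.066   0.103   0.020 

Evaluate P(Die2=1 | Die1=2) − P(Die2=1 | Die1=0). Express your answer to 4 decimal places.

P(Die1=2) = 0.090 + 0.037 + 0.066 + 0.103 + 0.020 = 0.316; P(Die2=1 | Die1=2) = 0.037/0.316 = 0.11709.
P(Die1=0) = 0.096 + 0.076 + 0.073 + 0.098 + 0.032 = 0.375; P(Die2=1 | Die1=0) = 0.076/0.375 = 0.20267.
Difference = -0.0856.

-0.0856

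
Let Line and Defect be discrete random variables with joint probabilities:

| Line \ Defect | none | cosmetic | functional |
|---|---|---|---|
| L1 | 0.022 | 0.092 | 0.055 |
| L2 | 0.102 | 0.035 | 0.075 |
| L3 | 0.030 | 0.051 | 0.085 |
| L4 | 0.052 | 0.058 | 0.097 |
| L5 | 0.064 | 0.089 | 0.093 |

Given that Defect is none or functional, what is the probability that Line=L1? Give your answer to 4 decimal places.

P(Defect=none) = 0.022 + 0.102 + 0.030 + 0.052 + 0.064 = 0.270.
P(Defect=functional) = 0.055 + 0.075 + 0.085 + 0.097 + 0.093 = 0.405.
P(Defect ∈ {none, functional}) = 0.270 + 0.405 = 0.675; P(Line=L1, Defect ∈ {none, functional}) = 0.022 + 0.055 = 0.077.
P(Line=L1 | Defect ∈ {none, functional}) = 0.077/0.675 = 0.1141.

0.1141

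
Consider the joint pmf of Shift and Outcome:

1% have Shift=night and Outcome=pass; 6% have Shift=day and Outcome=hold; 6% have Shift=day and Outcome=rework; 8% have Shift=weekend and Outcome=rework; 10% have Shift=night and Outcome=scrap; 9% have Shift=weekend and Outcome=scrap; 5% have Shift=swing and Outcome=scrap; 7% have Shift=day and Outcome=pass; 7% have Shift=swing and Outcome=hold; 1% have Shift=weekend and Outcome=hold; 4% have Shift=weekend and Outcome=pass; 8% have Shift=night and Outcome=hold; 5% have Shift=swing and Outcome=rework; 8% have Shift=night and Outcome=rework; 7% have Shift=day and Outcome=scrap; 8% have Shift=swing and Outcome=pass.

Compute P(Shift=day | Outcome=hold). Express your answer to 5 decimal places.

0.27273

P(Outcome=hold) = 0.06 + 0.07 + 0.08 + 0.01 = 0.22.
P(Shift=day | Outcome=hold) = 0.06/0.22 = 0.27273.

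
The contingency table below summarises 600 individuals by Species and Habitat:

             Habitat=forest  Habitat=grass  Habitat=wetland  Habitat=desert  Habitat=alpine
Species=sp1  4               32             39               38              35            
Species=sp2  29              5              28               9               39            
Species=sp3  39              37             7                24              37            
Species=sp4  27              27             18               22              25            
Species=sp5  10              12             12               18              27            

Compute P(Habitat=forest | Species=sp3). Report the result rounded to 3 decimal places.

Total with Species=sp3: 39 + 37 + 7 + 24 + 37 = 144.
P(Habitat=forest | Species=sp3) = 39/144 = 0.271.

0.271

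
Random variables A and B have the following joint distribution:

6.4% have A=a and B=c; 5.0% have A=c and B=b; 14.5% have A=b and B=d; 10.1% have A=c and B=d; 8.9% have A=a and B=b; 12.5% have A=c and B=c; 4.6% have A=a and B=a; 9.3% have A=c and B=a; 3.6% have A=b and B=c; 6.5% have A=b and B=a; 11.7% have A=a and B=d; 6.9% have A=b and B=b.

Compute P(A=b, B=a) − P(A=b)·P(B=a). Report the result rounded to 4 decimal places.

0.0007

P(A=b) = 0.065 + 0.069 + 0.036 + 0.145 = 0.315.
P(B=a) = 0.046 + 0.065 + 0.093 = 0.204.
P(A=b, B=a) − P(A=b)P(B=a) = 0.065 − 0.315×0.204 = 0.0007.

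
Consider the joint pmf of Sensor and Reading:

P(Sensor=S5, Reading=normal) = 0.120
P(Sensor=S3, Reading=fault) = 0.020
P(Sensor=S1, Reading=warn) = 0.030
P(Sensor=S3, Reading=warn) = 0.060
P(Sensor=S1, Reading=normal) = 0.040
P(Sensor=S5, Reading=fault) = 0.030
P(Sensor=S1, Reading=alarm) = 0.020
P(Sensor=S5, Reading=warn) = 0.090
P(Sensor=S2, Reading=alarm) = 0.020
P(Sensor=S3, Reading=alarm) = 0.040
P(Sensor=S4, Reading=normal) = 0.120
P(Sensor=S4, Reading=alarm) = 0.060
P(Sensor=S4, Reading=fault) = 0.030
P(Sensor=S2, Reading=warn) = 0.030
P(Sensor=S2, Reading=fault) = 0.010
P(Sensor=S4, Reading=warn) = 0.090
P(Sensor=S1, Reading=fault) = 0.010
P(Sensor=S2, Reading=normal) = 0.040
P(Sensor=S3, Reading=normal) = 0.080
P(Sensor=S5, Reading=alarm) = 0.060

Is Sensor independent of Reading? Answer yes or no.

yes

Every cell satisfies P(Sensor,Reading) = P(Sensor)·P(Reading). For instance P(Sensor=S3) = 0.200, P(Reading=normal) = 0.400, and 0.200×0.400 = 0.080 matches the joint entry. So Sensor and Reading are independent.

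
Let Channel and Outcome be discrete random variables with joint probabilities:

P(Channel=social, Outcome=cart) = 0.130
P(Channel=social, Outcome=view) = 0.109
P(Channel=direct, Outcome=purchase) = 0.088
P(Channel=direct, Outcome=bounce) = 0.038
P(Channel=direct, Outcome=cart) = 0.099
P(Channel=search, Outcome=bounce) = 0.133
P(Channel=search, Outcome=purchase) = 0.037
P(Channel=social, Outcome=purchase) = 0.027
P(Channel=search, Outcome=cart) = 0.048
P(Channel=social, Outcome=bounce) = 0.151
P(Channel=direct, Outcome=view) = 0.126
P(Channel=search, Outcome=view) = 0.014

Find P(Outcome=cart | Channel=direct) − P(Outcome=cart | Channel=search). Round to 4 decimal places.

0.0752

P(Channel=direct) = 0.038 + 0.126 + 0.099 + 0.088 = 0.351; P(Outcome=cart | Channel=direct) = 0.099/0.351 = 0.28205.
P(Channel=search) = 0.133 + 0.014 + 0.048 + 0.037 = 0.232; P(Outcome=cart | Channel=search) = 0.048/0.232 = 0.20690.
Difference = 0.0752.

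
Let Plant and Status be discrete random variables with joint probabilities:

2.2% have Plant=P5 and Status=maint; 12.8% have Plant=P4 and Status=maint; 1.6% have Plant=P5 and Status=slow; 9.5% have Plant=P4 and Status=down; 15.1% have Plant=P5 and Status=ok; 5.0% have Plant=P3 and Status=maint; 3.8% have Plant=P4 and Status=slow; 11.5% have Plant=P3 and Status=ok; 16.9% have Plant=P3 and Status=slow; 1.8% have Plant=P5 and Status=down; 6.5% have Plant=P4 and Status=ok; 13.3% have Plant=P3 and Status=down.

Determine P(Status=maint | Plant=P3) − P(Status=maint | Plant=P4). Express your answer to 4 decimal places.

P(Plant=P3) = 0.115 + 0.169 + 0.133 + 0.050 = 0.467; P(Status=maint | Plant=P3) = 0.050/0.467 = 0.10707.
P(Plant=P4) = 0.065 + 0.038 + 0.095 + 0.128 = 0.326; P(Status=maint | Plant=P4) = 0.128/0.326 = 0.39264.
Difference = -0.2856.

-0.2856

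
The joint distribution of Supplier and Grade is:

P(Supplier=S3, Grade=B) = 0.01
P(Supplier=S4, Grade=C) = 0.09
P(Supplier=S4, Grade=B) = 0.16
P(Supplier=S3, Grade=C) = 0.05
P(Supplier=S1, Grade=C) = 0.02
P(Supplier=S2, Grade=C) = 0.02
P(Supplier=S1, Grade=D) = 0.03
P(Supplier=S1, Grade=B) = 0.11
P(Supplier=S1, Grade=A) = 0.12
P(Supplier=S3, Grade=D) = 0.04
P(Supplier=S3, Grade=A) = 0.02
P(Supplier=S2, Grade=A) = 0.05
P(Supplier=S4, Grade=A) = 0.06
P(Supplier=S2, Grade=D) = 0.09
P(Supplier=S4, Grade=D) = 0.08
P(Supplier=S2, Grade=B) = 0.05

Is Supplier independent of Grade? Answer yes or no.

P(Supplier=S1) = 0.28 and P(Grade=A) = 0.25, so their product is 0.0700, but P(Supplier=S1, Grade=A) = 0.12. Since these differ, Supplier and Grade are not independent.

no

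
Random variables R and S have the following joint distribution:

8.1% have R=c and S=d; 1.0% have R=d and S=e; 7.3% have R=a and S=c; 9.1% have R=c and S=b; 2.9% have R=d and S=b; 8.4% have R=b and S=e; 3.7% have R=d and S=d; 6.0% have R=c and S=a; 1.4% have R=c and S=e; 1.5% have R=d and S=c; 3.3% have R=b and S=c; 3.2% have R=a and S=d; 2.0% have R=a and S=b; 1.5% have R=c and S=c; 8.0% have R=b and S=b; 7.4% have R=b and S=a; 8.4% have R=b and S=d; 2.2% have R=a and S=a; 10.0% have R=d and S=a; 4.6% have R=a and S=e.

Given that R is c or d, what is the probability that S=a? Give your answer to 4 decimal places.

P(R=c) = 0.060 + 0.091 + 0.015 + 0.081 + 0.014 = 0.261.
P(R=d) = 0.100 + 0.029 + 0.015 + 0.037 + 0.010 = 0.191.
P(R ∈ {c, d}) = 0.261 + 0.191 = 0.452; P(S=a, R ∈ {c, d}) = 0.060 + 0.100 = 0.160.
P(S=a | R ∈ {c, d}) = 0.160/0.452 = 0.3540.

0.3540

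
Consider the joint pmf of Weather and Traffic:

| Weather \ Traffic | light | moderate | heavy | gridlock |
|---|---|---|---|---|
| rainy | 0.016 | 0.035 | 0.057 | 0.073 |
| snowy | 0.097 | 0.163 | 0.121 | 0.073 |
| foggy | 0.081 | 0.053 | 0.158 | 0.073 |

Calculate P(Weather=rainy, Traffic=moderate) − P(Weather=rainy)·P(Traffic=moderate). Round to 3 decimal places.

-0.010

P(Weather=rainy) = 0.016 + 0.035 + 0.057 + 0.073 = 0.181.
P(Traffic=moderate) = 0.035 + 0.163 + 0.053 = 0.251.
P(Weather=rainy, Traffic=moderate) − P(Weather=rainy)P(Traffic=moderate) = 0.035 − 0.181×0.251 = -0.010.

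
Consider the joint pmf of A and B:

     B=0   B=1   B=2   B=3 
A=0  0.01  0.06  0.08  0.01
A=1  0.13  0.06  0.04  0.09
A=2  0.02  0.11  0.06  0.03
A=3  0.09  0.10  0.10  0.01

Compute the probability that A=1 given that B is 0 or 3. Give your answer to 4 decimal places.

0.5641

P(B=0) = 0.01 + 0.13 + 0.02 + 0.09 = 0.25.
P(B=3) = 0.01 + 0.09 + 0.03 + 0.01 = 0.14.
P(B ∈ {0, 3}) = 0.25 + 0.14 = 0.39; P(A=1, B ∈ {0, 3}) = 0.13 + 0.09 = 0.22.
P(A=1 | B ∈ {0, 3}) = 0.22/0.39 = 0.5641.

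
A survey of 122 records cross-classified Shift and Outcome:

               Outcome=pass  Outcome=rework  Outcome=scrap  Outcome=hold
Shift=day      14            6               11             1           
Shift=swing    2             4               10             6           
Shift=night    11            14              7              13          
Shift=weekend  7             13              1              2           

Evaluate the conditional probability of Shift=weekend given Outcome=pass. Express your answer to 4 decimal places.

0.2059

Total with Outcome=pass: 14 + 2 + 11 + 7 = 34.
P(Shift=weekend | Outcome=pass) = 7/34 = 0.2059.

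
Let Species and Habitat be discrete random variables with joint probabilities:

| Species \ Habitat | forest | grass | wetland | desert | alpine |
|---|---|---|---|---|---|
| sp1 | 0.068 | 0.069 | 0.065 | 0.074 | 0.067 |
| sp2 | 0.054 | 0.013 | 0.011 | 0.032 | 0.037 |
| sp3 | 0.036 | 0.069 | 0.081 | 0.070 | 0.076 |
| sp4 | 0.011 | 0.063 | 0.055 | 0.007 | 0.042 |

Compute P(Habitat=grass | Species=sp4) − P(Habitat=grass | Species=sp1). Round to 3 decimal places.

P(Species=sp4) = 0.011 + 0.063 + 0.055 + 0.007 + 0.042 = 0.178; P(Habitat=grass | Species=sp4) = 0.063/0.178 = 0.3539.
P(Species=sp1) = 0.068 + 0.069 + 0.065 + 0.074 + 0.067 = 0.343; P(Habitat=grass | Species=sp1) = 0.069/0.343 = 0.2012.
Difference = 0.153.

0.153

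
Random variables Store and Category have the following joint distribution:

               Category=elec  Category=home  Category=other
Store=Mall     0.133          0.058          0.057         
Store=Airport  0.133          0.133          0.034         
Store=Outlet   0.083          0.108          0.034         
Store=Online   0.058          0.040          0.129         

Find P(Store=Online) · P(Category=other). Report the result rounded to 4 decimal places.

0.0577

P(Store=Online) = 0.058 + 0.040 + 0.129 = 0.227.
P(Category=other) = 0.057 + 0.034 + 0.034 + 0.129 = 0.254.
Product: 0.227 × 0.254 = 0.0577.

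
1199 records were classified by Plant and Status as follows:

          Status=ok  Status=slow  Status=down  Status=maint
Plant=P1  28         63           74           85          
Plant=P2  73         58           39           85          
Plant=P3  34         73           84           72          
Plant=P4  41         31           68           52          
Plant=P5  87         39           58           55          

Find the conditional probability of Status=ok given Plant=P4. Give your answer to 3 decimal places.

Total with Plant=P4: 41 + 31 + 68 + 52 = 192.
P(Status=ok | Plant=P4) = 41/192 = 0.214.

0.214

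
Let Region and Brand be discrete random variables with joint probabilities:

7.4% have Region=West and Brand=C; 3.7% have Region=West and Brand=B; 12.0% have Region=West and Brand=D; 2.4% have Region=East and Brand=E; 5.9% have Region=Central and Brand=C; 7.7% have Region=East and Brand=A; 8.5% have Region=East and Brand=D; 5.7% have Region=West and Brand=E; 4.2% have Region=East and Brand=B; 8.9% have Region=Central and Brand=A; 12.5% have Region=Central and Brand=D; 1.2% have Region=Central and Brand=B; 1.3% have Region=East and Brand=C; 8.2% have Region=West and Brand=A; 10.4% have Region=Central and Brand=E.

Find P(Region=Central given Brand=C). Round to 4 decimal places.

P(Brand=C) = 0.013 + 0.074 + 0.059 = 0.146.
P(Region=Central | Brand=C) = 0.059/0.146 = 0.4041.

0.4041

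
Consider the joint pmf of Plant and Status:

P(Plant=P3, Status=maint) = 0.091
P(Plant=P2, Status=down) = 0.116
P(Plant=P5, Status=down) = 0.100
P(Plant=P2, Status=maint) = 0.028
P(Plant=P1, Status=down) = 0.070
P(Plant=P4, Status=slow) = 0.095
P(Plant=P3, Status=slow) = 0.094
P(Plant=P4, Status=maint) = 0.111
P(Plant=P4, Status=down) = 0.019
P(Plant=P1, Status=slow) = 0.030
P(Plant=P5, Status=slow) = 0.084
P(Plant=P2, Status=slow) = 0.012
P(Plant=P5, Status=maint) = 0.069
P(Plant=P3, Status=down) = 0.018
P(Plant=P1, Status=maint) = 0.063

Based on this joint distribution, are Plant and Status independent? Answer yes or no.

no

P(Plant=P2) = 0.156 and P(Status=down) = 0.323, so their product is 0.05039, but P(Plant=P2, Status=down) = 0.116. Since these differ, Plant and Status are not independent.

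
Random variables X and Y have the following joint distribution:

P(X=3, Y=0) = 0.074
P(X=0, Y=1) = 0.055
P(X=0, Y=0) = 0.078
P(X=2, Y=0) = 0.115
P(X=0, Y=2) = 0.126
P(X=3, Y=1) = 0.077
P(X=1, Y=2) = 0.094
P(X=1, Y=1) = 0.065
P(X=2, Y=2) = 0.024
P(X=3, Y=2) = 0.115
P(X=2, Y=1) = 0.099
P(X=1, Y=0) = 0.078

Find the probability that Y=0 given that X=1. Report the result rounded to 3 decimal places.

P(X=1) = 0.078 + 0.065 + 0.094 = 0.237.
P(Y=0 | X=1) = 0.078/0.237 = 0.329.

0.329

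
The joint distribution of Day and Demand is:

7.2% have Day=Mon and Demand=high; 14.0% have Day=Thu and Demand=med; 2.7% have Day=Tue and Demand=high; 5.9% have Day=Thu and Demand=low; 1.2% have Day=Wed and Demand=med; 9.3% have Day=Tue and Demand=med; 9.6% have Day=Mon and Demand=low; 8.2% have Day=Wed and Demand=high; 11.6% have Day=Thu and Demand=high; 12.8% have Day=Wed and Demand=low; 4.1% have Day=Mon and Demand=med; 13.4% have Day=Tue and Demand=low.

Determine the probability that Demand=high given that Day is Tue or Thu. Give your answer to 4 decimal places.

P(Day=Tue) = 0.134 + 0.093 + 0.027 = 0.254.
P(Day=Thu) = 0.059 + 0.140 + 0.116 = 0.315.
P(Day ∈ {Tue, Thu}) = 0.254 + 0.315 = 0.569; P(Demand=high, Day ∈ {Tue, Thu}) = 0.027 + 0.116 = 0.143.
P(Demand=high | Day ∈ {Tue, Thu}) = 0.143/0.569 = 0.2513.

0.2513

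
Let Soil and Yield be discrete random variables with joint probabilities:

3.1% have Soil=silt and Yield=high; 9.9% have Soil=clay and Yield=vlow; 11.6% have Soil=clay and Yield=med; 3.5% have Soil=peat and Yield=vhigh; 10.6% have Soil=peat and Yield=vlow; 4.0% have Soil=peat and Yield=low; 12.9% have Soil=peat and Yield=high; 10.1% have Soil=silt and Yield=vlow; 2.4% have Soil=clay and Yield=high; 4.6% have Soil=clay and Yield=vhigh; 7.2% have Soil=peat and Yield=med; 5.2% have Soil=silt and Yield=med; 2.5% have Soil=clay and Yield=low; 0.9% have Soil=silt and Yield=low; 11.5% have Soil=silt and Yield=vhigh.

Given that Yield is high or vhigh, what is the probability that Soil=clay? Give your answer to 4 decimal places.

P(Yield=high) = 0.024 + 0.031 + 0.129 = 0.184.
P(Yield=vhigh) = 0.046 + 0.115 + 0.035 = 0.196.
P(Yield ∈ {high, vhigh}) = 0.184 + 0.196 = 0.380; P(Soil=clay, Yield ∈ {high, vhigh}) = 0.024 + 0.046 = 0.070.
P(Soil=clay | Yield ∈ {high, vhigh}) = 0.070/0.380 = 0.1842.

0.1842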